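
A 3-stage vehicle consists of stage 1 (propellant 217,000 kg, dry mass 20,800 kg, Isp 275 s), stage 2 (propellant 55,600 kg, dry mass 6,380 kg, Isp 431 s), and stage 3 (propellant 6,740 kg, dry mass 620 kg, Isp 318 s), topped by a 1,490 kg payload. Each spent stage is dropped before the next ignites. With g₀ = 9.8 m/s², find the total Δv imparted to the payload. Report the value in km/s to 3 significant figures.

Δv ≈ 14.2 km/s

Ignition mass of stage 1 = 217,000+20,800 + 55,600+6,380 + 6,740+620 + 1,490 = 308,630 kg.
Stage 1: m₀ = 308,630 kg, m_f = 308,630 − 217,000 = 91,630 kg; Δv = 275×9.8×ln(3.368) = 2695.0×1.2144 ≈ 3273 m/s.
Stage 2: m₀ = 70,830 kg, m_f = 70,830 − 55,600 = 15,230 kg; Δv = 431×9.8×ln(4.651) = 4223.8×1.5370 ≈ 6492 m/s.
Stage 3: m₀ = 8,850 kg, m_f = 8,850 − 6,740 = 2,110 kg; Δv = 318×9.8×ln(4.194) = 3116.4×1.4337 ≈ 4468 m/s.
Total Δv = 3273 + 6492 + 4468 = 14233 m/s.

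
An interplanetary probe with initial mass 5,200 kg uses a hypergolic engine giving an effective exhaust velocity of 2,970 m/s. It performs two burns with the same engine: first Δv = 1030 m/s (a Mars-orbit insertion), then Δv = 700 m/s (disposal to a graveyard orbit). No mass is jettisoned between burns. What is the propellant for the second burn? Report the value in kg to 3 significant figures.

After the first burn: m = 5200 × exp(−1030/2970.0) = 5200 × 0.70695 = 3,676.14 kg.
After the second burn: m = 3,676.14 × exp(−700/2970.0) = 3,676.14 × 0.79003 = 2,904.26 kg.
Second-burn propellant = 3,676.14 − 2,904.26 = 771.88 kg.

propellant for the second burn ≈ 772 kg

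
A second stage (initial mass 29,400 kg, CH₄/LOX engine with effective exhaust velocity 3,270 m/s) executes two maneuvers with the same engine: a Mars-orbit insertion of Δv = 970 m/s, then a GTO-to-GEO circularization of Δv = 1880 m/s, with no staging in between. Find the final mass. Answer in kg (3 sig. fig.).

final mass ≈ 12300 kg

After the first burn: m = 29400 × exp(−970/3270.0) = 29400 × 0.74331 = 21,853.3 kg.
After the second burn: m = 21,853.3 × exp(−1880/3270.0) = 21,853.3 × 0.56275 = 12,297.9 kg.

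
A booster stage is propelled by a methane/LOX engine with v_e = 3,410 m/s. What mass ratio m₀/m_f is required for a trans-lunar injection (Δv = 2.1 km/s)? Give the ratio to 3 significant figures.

mass ratio ≈ 1.85

m₀/m_f = exp(Δv / v_e) = exp(2100 / 3410.0) = exp(0.6158) = 1.8512.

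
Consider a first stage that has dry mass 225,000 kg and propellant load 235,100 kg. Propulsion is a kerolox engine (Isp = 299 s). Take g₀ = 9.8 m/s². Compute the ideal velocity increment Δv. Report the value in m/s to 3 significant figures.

v_e = Isp · g₀ = 299 × 9.8 = 2930.2 m/s.
m₀ = m_dry + m_prop = 225,000 + 235,100 = 460,100 kg.
Δv = v_e · ln(m₀/m_f) = 2930.2 × ln(2.045) = 2930.2 × 0.7153 ≈ 2096.1 m/s.

Δv ≈ 2100 m/s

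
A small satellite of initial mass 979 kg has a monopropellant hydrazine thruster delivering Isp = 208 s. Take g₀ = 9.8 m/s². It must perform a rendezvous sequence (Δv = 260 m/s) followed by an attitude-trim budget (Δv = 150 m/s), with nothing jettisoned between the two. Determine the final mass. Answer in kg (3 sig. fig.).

v_e = Isp · g₀ = 208 × 9.8 = 2038.4 m/s.
After the first burn: m = 979 × exp(−260/2038.4) = 979 × 0.88025 = 861.765 kg.
After the second burn: m = 861.765 × exp(−150/2038.4) = 861.765 × 0.92906 = 800.631 kg.

final mass ≈ 801 kg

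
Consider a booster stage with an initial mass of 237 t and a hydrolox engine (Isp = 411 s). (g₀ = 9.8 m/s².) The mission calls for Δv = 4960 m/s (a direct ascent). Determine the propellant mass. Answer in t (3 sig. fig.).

propellant mass ≈ 168 t

v_e = Isp · g₀ = 411 × 9.8 = 4027.8 m/s.
Using Δv = v_e ln(m₀/m_f): m₀/m_f = exp(Δv / v_e) = exp(4960 / 4027.8) = exp(1.2314) = 3.4262.
m_f = 237 / 3.4262 = 69.1728 t, so propellant = m₀ − m_f = 237 − 69.1728 = 167.8272 t.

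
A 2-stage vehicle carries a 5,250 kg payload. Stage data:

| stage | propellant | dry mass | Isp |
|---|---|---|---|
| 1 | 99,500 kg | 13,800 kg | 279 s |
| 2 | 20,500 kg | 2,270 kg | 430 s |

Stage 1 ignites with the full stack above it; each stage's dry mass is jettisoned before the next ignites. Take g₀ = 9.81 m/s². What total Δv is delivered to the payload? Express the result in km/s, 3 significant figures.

Δv ≈ 8.88 km/s

Ignition mass of stage 1 = 99,500+13,800 + 20,500+2,270 + 5,250 = 141,320 kg.
Stage 1: m₀ = 141,320 kg, m_f = 141,320 − 99,500 = 41,820 kg; Δv = 279×9.81×ln(3.379) = 2737.0×1.2177 ≈ 3333 m/s.
Stage 2: m₀ = 28,020 kg, m_f = 28,020 − 20,500 = 7,520 kg; Δv = 430×9.81×ln(3.726) = 4218.3×1.3154 ≈ 5549 m/s.
Total Δv = 3333 + 5549 = 8882 m/s.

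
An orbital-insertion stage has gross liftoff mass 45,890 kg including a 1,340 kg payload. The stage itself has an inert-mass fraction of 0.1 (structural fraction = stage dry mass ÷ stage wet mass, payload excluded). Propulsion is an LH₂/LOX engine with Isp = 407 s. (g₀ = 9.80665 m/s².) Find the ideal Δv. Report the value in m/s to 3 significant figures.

Stage wet mass = m₀ − payload = 45,890 − 1,340 = 44,550 kg.
Stage dry mass = ε × stage wet mass = 0.1 × 44,550 = 4,455 kg.
Burnout mass m_f = stage dry + payload = 4,455 + 1,340 = 5,795 kg.
v_e = Isp · g₀ = 407 × 9.80665 = 3991.3 m/s.
From the ideal rocket equation, Δv = v_e · ln(45,890/5,795) = 3991.3 × ln(7.919) = 3991.3 × 2.0693 ≈ 8259 m/s.

Δv ≈ 8260 m/s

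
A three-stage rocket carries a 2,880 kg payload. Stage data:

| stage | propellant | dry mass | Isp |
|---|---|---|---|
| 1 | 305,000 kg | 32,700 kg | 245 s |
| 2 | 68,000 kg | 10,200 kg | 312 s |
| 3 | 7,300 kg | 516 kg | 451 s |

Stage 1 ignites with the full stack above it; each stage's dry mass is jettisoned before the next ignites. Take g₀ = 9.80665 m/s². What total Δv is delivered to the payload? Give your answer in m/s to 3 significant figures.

Ignition mass of stage 1 = 305,000+32,700 + 68,000+10,200 + 7,300+516 + 2,880 = 426,596 kg.
Stage 1: m₀ = 426,596 kg, m_f = 426,596 − 305,000 = 121,596 kg; Δv = 245×9.80665×ln(3.508) = 2402.6×1.2551 ≈ 3016 m/s.
Stage 2: m₀ = 88,896 kg, m_f = 88,896 − 68,000 = 20,896 kg; Δv = 312×9.80665×ln(4.254) = 3059.7×1.4479 ≈ 4430 m/s.
Stage 3: m₀ = 10,696 kg, m_f = 10,696 − 7,300 = 3,396 kg; Δv = 451×9.80665×ln(3.15) = 4422.8×1.1473 ≈ 5074 m/s.
Total Δv = 3016 + 4430 + 5074 = 12520 m/s.

Δv ≈ 12500 m/s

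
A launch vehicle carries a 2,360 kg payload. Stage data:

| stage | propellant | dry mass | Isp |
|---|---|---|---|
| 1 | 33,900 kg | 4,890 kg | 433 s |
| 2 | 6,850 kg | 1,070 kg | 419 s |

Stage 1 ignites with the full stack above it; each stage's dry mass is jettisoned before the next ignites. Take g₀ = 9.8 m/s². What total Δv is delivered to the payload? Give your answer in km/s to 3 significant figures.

Δv ≈ 9.49 km/s

Ignition mass of stage 1 = 33,900+4,890 + 6,850+1,070 + 2,360 = 49,070 kg.
Stage 1: m₀ = 49,070 kg, m_f = 49,070 − 33,900 = 15,170 kg; Δv = 433×9.8×ln(3.235) = 4243.4×1.1739 ≈ 4981 m/s.
Stage 2: m₀ = 10,280 kg, m_f = 10,280 − 6,850 = 3,430 kg; Δv = 419×9.8×ln(2.997) = 4106.2×1.0976 ≈ 4507 m/s.
Total Δv = 4981 + 4507 = 9488 m/s.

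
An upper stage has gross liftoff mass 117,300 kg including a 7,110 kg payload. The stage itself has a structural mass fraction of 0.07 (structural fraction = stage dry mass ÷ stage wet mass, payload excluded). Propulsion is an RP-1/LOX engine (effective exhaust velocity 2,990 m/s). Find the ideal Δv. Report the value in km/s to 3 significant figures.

Stage wet mass = m₀ − payload = 117,300 − 7,110 = 110,190 kg.
Stage dry mass = ε × stage wet mass = 0.07 × 110,190 = 7,713.3 kg.
Burnout mass m_f = stage dry + payload = 7,713.3 + 7,110 = 14,823.3 kg.
Δv = v_e · ln(117,300/14,823.3) = 2990.0 × ln(7.913) = 2990.0 × 2.0685 ≈ 6185 m/s.

Δv ≈ 6.18 km/s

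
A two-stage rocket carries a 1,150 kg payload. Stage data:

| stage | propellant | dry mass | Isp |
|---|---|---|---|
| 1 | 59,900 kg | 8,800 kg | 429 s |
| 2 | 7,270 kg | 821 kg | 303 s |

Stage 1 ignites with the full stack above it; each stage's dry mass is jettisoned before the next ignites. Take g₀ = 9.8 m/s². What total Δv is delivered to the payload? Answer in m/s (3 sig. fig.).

Ignition mass of stage 1 = 59,900+8,800 + 7,270+821 + 1,150 = 77,941 kg.
Stage 1: m₀ = 77,941 kg, m_f = 77,941 − 59,900 = 18,041 kg; Δv = 429×9.8×ln(4.32) = 4204.2×1.4633 ≈ 6152 m/s.
Stage 2: m₀ = 9,241 kg, m_f = 9,241 − 7,270 = 1,971 kg; Δv = 303×9.8×ln(4.688) = 2969.4×1.5451 ≈ 4588 m/s.
Total Δv = 6152 + 4588 = 10740 m/s.

Δv ≈ 10700 m/s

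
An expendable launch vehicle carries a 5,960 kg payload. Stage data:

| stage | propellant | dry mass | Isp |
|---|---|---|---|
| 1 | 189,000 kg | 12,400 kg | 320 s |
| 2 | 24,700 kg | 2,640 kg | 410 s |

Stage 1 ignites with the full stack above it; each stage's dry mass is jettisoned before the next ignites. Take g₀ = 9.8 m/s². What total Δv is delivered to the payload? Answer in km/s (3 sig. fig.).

Ignition mass of stage 1 = 189,000+12,400 + 24,700+2,640 + 5,960 = 234,700 kg.
Stage 1: m₀ = 234,700 kg, m_f = 234,700 − 189,000 = 45,700 kg; Δv = 320×9.8×ln(5.136) = 3136.0×1.6362 ≈ 5131 m/s.
Stage 2: m₀ = 33,300 kg, m_f = 33,300 − 24,700 = 8,600 kg; Δv = 410×9.8×ln(3.872) = 4018.0×1.3538 ≈ 5440 m/s.
Total Δv = 5131 + 5440 = 10571 m/s.

Δv ≈ 10.6 km/s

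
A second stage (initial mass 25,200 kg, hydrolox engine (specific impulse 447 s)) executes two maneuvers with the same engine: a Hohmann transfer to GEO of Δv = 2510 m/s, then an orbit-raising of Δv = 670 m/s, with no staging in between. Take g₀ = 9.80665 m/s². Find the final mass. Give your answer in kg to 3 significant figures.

final mass ≈ 12200 kg

v_e = Isp · g₀ = 447 × 9.80665 = 4383.6 m/s.
After the first burn: m = 25200 × exp(−2510/4383.6) = 25200 × 0.56406 = 14,214.3 kg.
After the second burn: m = 14,214.3 × exp(−670/4383.6) = 14,214.3 × 0.85826 = 12,199.6 kg.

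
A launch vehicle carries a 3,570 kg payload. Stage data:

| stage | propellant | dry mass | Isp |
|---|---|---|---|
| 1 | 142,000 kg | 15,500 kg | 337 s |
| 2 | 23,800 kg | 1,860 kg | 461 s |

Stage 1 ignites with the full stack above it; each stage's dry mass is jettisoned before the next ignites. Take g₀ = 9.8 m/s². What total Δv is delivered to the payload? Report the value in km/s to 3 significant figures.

Δv ≈ 12.3 km/s

Ignition mass of stage 1 = 142,000+15,500 + 23,800+1,860 + 3,570 = 186,730 kg.
Stage 1: m₀ = 186,730 kg, m_f = 186,730 − 142,000 = 44,730 kg; Δv = 337×9.8×ln(4.175) = 3302.6×1.4290 ≈ 4719 m/s.
Stage 2: m₀ = 29,230 kg, m_f = 29,230 − 23,800 = 5,430 kg; Δv = 461×9.8×ln(5.383) = 4517.8×1.6833 ≈ 7605 m/s.
Total Δv = 4719 + 7605 = 12324 m/s.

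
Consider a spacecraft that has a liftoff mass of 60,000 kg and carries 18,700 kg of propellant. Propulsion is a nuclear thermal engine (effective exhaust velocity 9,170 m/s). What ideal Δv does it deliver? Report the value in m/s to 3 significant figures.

m_f = m₀ − m_prop = 60,000 − 18,700 = 41,300 kg.
By the Tsiolkovsky rocket equation, Δv = v_e · ln(m₀/m_f) = 9170.0 × ln(1.453) = 9170.0 × 0.3735 ≈ 3424.8 m/s.

Δv ≈ 3420 m/s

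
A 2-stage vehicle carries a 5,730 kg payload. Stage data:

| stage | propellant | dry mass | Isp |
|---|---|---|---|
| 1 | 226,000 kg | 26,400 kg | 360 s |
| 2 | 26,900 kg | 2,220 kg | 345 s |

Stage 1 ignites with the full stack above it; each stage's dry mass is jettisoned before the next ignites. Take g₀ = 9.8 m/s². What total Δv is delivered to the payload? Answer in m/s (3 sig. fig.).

Ignition mass of stage 1 = 226,000+26,400 + 26,900+2,220 + 5,730 = 287,250 kg.
Stage 1: m₀ = 287,250 kg, m_f = 287,250 − 226,000 = 61,250 kg; Δv = 360×9.8×ln(4.69) = 3528.0×1.5454 ≈ 5452 m/s.
Stage 2: m₀ = 34,850 kg, m_f = 34,850 − 26,900 = 7,950 kg; Δv = 345×9.8×ln(4.384) = 3381.0×1.4779 ≈ 4997 m/s.
Total Δv = 5452 + 4997 = 10449 m/s.

Δv ≈ 10400 m/s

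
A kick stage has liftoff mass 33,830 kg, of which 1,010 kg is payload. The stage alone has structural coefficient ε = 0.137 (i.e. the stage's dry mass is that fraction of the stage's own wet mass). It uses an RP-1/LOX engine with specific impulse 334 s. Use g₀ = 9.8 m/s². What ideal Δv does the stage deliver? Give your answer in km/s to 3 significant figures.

Δv ≈ 5.94 km/s

Stage wet mass = m₀ − payload = 33,830 − 1,010 = 32,820 kg.
Stage dry mass = ε × stage wet mass = 0.137 × 32,820 = 4,496.34 kg.
Burnout mass m_f = stage dry + payload = 4,496.34 + 1,010 = 5,506.34 kg.
v_e = Isp · g₀ = 334 × 9.8 = 3273.2 m/s.
By the Tsiolkovsky rocket equation, Δv = v_e · ln(33,830/5,506.34) = 3273.2 × ln(6.144) = 3273.2 × 1.8154 ≈ 5942 m/s.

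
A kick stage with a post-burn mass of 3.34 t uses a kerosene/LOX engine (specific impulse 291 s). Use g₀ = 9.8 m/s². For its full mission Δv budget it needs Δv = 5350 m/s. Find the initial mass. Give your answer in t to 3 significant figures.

v_e = Isp · g₀ = 291 × 9.8 = 2851.8 m/s.
m₀/m_f = exp(Δv / v_e) = exp(5350 / 2851.8) = exp(1.8760) = 6.5274.
m₀ = m_f × 6.5274 = 3.34 × 6.5274 = 21.8015 t.

initial mass ≈ 21.8 t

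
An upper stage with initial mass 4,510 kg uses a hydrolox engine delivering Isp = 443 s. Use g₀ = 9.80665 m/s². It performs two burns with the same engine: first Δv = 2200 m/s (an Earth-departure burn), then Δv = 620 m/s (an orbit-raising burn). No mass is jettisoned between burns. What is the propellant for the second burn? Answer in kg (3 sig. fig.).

v_e = Isp · g₀ = 443 × 9.80665 = 4344.3 m/s.
After the first burn: m = 4510 × exp(−2200/4344.3) = 4510 × 0.60266 = 2,718 kg.
After the second burn: m = 2,718 × exp(−620/4344.3) = 2,718 × 0.86700 = 2,356.51 kg.
Second-burn propellant = 2,718 − 2,356.51 = 361.49 kg.

propellant for the second burn ≈ 361 kg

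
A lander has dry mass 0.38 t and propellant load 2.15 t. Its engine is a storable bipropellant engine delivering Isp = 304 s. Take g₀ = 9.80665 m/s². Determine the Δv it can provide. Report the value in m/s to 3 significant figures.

v_e = Isp · g₀ = 304 × 9.80665 = 2981.2 m/s.
m₀ = m_dry + m_prop = 0.38 + 2.15 = 2.53 t.
From the ideal rocket equation, Δv = v_e · ln(m₀/m_f) = 2981.2 × ln(6.658) = 2981.2 × 1.8958 ≈ 5651.8 m/s.

Δv ≈ 5650 m/s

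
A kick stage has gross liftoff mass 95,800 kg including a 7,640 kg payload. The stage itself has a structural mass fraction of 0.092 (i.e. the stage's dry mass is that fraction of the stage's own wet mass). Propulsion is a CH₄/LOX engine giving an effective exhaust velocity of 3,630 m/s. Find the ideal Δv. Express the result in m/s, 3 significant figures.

Δv ≈ 6550 m/s

Stage wet mass = m₀ − payload = 95,800 − 7,640 = 88,160 kg.
Stage dry mass = ε × stage wet mass = 0.092 × 88,160 = 8,110.72 kg.
Burnout mass m_f = stage dry + payload = 8,110.72 + 7,640 = 15,750.72 kg.
Using Δv = v_e ln(m₀/m_f): Δv = v_e · ln(95,800/15,750.72) = 3630.0 × ln(6.082) = 3630.0 × 1.8054 ≈ 6554 m/s.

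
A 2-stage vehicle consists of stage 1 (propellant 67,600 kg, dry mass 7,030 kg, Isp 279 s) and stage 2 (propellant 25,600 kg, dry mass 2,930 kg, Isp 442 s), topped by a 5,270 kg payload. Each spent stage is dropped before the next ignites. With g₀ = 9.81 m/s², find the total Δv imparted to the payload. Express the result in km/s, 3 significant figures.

Δv ≈ 8.81 km/s

Ignition mass of stage 1 = 67,600+7,030 + 25,600+2,930 + 5,270 = 108,430 kg.
Stage 1: m₀ = 108,430 kg, m_f = 108,430 − 67,600 = 40,830 kg; Δv = 279×9.81×ln(2.656) = 2737.0×0.9767 ≈ 2673 m/s.
Stage 2: m₀ = 33,800 kg, m_f = 33,800 − 25,600 = 8,200 kg; Δv = 442×9.81×ln(4.122) = 4336.0×1.4163 ≈ 6141 m/s.
Total Δv = 2673 + 6141 = 8814 m/s.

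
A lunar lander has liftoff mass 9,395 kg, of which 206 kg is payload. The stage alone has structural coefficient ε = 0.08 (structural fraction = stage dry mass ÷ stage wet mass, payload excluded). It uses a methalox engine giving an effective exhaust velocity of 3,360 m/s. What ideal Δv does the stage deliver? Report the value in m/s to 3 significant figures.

Stage wet mass = m₀ − payload = 9,395 − 206 = 9,189 kg.
Stage dry mass = ε × stage wet mass = 0.08 × 9,189 = 735.12 kg.
Burnout mass m_f = stage dry + payload = 735.12 + 206 = 941.12 kg.
Rocket equation: Δv = v_e · ln(9,395/941.12) = 3360.0 × ln(9.983) = 3360.0 × 2.3009 ≈ 7731 m/s.

Δv ≈ 7730 m/s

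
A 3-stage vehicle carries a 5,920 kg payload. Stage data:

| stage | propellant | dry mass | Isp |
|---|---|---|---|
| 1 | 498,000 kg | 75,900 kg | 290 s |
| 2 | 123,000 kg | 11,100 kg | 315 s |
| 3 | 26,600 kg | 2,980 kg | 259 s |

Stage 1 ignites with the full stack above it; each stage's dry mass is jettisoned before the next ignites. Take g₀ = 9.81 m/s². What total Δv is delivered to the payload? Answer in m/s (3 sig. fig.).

Ignition mass of stage 1 = 498,000+75,900 + 123,000+11,100 + 26,600+2,980 + 5,920 = 743,500 kg.
Stage 1: m₀ = 743,500 kg, m_f = 743,500 − 498,000 = 245,500 kg; Δv = 290×9.81×ln(3.029) = 2844.9×1.1081 ≈ 3152 m/s.
Stage 2: m₀ = 169,600 kg, m_f = 169,600 − 123,000 = 46,600 kg; Δv = 315×9.81×ln(3.639) = 3090.2×1.2918 ≈ 3992 m/s.
Stage 3: m₀ = 35,500 kg, m_f = 35,500 − 26,600 = 8,900 kg; Δv = 259×9.81×ln(3.989) = 2540.8×1.3835 ≈ 3515 m/s.
Total Δv = 3152 + 3992 + 3515 = 10659 m/s.

Δv ≈ 10700 m/s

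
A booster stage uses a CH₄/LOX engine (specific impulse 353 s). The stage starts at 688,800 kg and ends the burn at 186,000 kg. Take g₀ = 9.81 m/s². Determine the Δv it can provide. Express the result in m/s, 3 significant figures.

v_e = Isp · g₀ = 353 × 9.81 = 3462.9 m/s.
Rocket equation: Δv = v_e · ln(m₀/m_f) = 3462.9 × ln(3.703) = 3462.9 × 1.3092 ≈ 4533.7 m/s.

Δv ≈ 4530 m/s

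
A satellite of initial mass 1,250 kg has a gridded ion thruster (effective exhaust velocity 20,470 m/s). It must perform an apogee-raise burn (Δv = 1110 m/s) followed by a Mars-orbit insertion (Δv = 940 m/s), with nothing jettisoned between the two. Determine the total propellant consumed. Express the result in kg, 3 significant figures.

After the first burn: m = 1250 × exp(−1110/20470.0) = 1250 × 0.94722 = 1,184.03 kg.
After the second burn: m = 1,184.03 × exp(−940/20470.0) = 1,184.03 × 0.95512 = 1,130.89 kg.
Total propellant = m₀ − m_final = 1250 − 1,130.89 = 119.11 kg.

total propellant consumed ≈ 119 kg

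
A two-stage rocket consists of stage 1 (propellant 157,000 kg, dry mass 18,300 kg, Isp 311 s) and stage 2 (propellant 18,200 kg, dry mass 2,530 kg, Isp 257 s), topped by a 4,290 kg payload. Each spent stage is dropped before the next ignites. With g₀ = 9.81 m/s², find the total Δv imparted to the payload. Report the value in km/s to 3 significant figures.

Ignition mass of stage 1 = 157,000+18,300 + 18,200+2,530 + 4,290 = 200,320 kg.
Stage 1: m₀ = 200,320 kg, m_f = 200,320 − 157,000 = 43,320 kg; Δv = 311×9.81×ln(4.624) = 3050.9×1.5313 ≈ 4672 m/s.
Stage 2: m₀ = 25,020 kg, m_f = 25,020 − 18,200 = 6,820 kg; Δv = 257×9.81×ln(3.669) = 2521.2×1.2998 ≈ 3277 m/s.
Total Δv = 4672 + 3277 = 7949 m/s.

Δv ≈ 7.95 km/s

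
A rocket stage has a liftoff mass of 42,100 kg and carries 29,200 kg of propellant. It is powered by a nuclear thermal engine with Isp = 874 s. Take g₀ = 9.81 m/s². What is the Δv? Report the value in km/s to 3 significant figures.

Δv ≈ 10.1 km/s

v_e = Isp · g₀ = 874 × 9.81 = 8573.9 m/s.
m_f = m₀ − m_prop = 42,100 − 29,200 = 12,900 kg.
Rocket equation: Δv = v_e · ln(m₀/m_f) = 8573.9 × ln(3.264) = 8573.9 × 1.1828 ≈ 10141.4 m/s.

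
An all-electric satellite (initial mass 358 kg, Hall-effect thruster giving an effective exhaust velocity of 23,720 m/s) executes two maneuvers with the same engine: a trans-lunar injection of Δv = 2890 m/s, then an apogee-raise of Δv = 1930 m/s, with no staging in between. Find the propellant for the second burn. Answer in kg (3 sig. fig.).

After the first burn: m = 358 × exp(−2890/23720.0) = 358 × 0.88529 = 316.934 kg.
After the second burn: m = 316.934 × exp(−1930/23720.0) = 316.934 × 0.92186 = 292.169 kg.
Second-burn propellant = 316.934 − 292.169 = 24.765 kg.

propellant for the second burn ≈ 24.8 kg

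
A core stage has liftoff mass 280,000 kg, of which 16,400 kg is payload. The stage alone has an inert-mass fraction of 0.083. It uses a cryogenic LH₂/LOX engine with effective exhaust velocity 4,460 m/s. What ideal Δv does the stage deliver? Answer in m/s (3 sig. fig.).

Stage wet mass = m₀ − payload = 280,000 − 16,400 = 263,600 kg.
Stage dry mass = ε × stage wet mass = 0.083 × 263,600 = 21,878.8 kg.
Burnout mass m_f = stage dry + payload = 21,878.8 + 16,400 = 38,278.8 kg.
Δv = v_e · ln(280,000/38,278.8) = 4460.0 × ln(7.315) = 4460.0 × 1.9899 ≈ 8875 m/s.

Δv ≈ 8870 m/s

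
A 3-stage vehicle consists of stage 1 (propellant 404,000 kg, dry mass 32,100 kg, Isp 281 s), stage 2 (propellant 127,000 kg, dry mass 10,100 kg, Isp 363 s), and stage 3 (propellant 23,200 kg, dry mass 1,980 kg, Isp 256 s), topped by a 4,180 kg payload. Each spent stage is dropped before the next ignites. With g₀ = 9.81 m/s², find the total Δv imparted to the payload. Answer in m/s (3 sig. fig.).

Δv ≈ 12100 m/s

Ignition mass of stage 1 = 404,000+32,100 + 127,000+10,100 + 23,200+1,980 + 4,180 = 602,560 kg.
Stage 1: m₀ = 602,560 kg, m_f = 602,560 − 404,000 = 198,560 kg; Δv = 281×9.81×ln(3.035) = 2756.6×1.1101 ≈ 3060 m/s.
Stage 2: m₀ = 166,460 kg, m_f = 166,460 − 127,000 = 39,460 kg; Δv = 363×9.81×ln(4.218) = 3561.0×1.4395 ≈ 5126 m/s.
Stage 3: m₀ = 29,360 kg, m_f = 29,360 − 23,200 = 6,160 kg; Δv = 256×9.81×ln(4.766) = 2511.4×1.5616 ≈ 3922 m/s.
Total Δv = 3060 + 5126 + 3922 = 12108 m/s.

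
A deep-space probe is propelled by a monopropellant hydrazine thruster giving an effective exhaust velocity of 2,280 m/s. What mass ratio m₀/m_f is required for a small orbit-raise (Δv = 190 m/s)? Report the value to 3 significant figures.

m₀/m_f = exp(Δv / v_e) = exp(190 / 2280.0) = exp(0.0833) = 1.0869.

mass ratio ≈ 1.09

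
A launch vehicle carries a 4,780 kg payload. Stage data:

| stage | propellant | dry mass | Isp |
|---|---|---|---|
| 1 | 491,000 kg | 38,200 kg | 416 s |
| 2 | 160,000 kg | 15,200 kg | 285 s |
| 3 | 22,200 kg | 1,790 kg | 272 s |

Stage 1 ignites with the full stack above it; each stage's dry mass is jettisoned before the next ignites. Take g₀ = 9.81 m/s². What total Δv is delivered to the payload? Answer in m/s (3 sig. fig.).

Ignition mass of stage 1 = 491,000+38,200 + 160,000+15,200 + 22,200+1,790 + 4,780 = 733,170 kg.
Stage 1: m₀ = 733,170 kg, m_f = 733,170 − 491,000 = 242,170 kg; Δv = 416×9.81×ln(3.028) = 4081.0×1.1077 ≈ 4521 m/s.
Stage 2: m₀ = 203,970 kg, m_f = 203,970 − 160,000 = 43,970 kg; Δv = 285×9.81×ln(4.639) = 2795.9×1.5345 ≈ 4290 m/s.
Stage 3: m₀ = 28,770 kg, m_f = 28,770 − 22,200 = 6,570 kg; Δv = 272×9.81×ln(4.379) = 2668.3×1.4768 ≈ 3941 m/s.
Total Δv = 4521 + 4290 + 3941 = 12752 m/s.

Δv ≈ 12800 m/s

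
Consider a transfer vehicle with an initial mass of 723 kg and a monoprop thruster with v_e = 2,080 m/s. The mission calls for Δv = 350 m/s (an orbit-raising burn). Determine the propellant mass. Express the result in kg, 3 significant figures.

m₀/m_f = exp(Δv / v_e) = exp(350 / 2080.0) = exp(0.1683) = 1.1833.
m_f = 723 / 1.1833 = 611.003 kg, so propellant = m₀ − m_f = 723 − 611.003 = 111.997 kg.

propellant mass ≈ 112 kg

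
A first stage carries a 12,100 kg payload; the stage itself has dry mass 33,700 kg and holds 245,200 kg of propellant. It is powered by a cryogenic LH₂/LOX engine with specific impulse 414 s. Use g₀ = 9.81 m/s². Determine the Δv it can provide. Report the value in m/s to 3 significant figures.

Δv ≈ 7510 m/s

v_e = Isp · g₀ = 414 × 9.81 = 4061.3 m/s.
m₀ = payload + dry + propellant = 12,100 + 33,700 + 245,200 = 291,000 kg.
m_f = payload + dry = 12,100 + 33,700 = 45,800 kg.
Δv = v_e · ln(m₀/m_f) = 4061.3 × ln(6.354) = 4061.3 × 1.8490 ≈ 7509.6 m/s.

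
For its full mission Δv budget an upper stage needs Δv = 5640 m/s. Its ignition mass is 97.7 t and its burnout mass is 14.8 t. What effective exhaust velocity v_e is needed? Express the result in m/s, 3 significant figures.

v_e ≈ 2990 m/s

ln(m₀/m_f) = ln(97700/14800) = ln(6.601) = 1.8873.
From the ideal rocket equation, v_e = Δv / ln(m₀/m_f) = 5640 / 1.8873 = 2988.4 m/s.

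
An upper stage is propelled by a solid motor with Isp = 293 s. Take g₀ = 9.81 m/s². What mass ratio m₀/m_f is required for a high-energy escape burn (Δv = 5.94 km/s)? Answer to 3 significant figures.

mass ratio ≈ 7.90

v_e = Isp · g₀ = 293 × 9.81 = 2874.3 m/s.
Using Δv = v_e ln(m₀/m_f): m₀/m_f = exp(Δv / v_e) = exp(5940 / 2874.3) = exp(2.0666) = 7.8977.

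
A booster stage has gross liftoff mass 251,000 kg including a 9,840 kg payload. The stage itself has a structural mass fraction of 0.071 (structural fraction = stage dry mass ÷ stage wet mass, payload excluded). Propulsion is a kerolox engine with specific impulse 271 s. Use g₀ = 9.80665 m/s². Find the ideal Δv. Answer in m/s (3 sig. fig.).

Δv ≈ 5930 m/s

Stage wet mass = m₀ − payload = 251,000 − 9,840 = 241,160 kg.
Stage dry mass = ε × stage wet mass = 0.071 × 241,160 = 17,122.4 kg.
Burnout mass m_f = stage dry + payload = 17,122.4 + 9,840 = 26,962.4 kg.
v_e = Isp · g₀ = 271 × 9.80665 = 2657.6 m/s.
Δv = v_e · ln(251,000/26,962.4) = 2657.6 × ln(9.309) = 2657.6 × 2.2310 ≈ 5929 m/s.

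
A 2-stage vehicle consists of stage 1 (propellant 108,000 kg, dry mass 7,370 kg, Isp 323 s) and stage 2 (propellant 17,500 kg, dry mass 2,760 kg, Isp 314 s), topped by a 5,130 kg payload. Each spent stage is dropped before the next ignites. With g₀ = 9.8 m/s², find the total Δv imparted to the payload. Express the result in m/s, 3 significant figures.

Δv ≈ 8210 m/s

Ignition mass of stage 1 = 108,000+7,370 + 17,500+2,760 + 5,130 = 140,760 kg.
Stage 1: m₀ = 140,760 kg, m_f = 140,760 − 108,000 = 32,760 kg; Δv = 323×9.8×ln(4.297) = 3165.4×1.4578 ≈ 4615 m/s.
Stage 2: m₀ = 25,390 kg, m_f = 25,390 − 17,500 = 7,890 kg; Δv = 314×9.8×ln(3.218) = 3077.2×1.1688 ≈ 3597 m/s.
Total Δv = 4615 + 3597 = 8212 m/s.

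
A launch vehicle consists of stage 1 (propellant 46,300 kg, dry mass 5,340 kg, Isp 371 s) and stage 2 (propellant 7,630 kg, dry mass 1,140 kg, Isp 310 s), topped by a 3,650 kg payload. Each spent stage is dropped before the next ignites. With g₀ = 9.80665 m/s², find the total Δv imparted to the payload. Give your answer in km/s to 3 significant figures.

Δv ≈ 7.56 km/s

Ignition mass of stage 1 = 46,300+5,340 + 7,630+1,140 + 3,650 = 64,060 kg.
Stage 1: m₀ = 64,060 kg, m_f = 64,060 − 46,300 = 17,760 kg; Δv = 371×9.80665×ln(3.607) = 3638.3×1.2829 ≈ 4667 m/s.
Stage 2: m₀ = 12,420 kg, m_f = 12,420 − 7,630 = 4,790 kg; Δv = 310×9.80665×ln(2.593) = 3040.1×0.9528 ≈ 2897 m/s.
Total Δv = 4667 + 2897 = 7564 m/s.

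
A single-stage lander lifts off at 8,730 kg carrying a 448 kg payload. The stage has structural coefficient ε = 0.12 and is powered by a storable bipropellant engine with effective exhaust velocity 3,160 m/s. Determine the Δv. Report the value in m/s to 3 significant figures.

Δv ≈ 5690 m/s

Stage wet mass = m₀ − payload = 8,730 − 448 = 8,282 kg.
Stage dry mass = ε × stage wet mass = 0.12 × 8,282 = 993.84 kg.
Burnout mass m_f = stage dry + payload = 993.84 + 448 = 1,441.84 kg.
Δv = v_e · ln(8,730/1,441.84) = 3160.0 × ln(6.055) = 3160.0 × 1.8008 ≈ 5691 m/s.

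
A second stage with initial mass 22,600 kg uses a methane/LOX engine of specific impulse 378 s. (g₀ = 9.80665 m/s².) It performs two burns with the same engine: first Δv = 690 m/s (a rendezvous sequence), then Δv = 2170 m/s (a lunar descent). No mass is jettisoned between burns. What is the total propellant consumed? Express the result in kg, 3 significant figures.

v_e = Isp · g₀ = 378 × 9.80665 = 3706.9 m/s.
After the first burn: m = 22600 × exp(−690/3706.9) = 22600 × 0.83016 = 18,761.6 kg.
After the second burn: m = 18,761.6 × exp(−2170/3706.9) = 18,761.6 × 0.55689 = 10,448.1 kg.
Total propellant = m₀ − m_final = 22600 − 10,448.1 = 12,151.9 kg.

total propellant consumed ≈ 12200 kg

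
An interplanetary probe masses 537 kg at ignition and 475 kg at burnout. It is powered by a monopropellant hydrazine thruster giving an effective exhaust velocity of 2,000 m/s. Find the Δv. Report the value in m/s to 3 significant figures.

Δv ≈ 245 m/s

By the Tsiolkovsky rocket equation, Δv = v_e · ln(m₀/m_f) = 2000.0 × ln(1.131) = 2000.0 × 0.1227 ≈ 245.4 m/s.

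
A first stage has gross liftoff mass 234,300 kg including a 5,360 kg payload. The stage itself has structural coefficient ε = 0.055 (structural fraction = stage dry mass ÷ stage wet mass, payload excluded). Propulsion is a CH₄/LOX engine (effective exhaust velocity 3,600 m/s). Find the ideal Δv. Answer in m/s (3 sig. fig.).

Δv ≈ 9250 m/s

Stage wet mass = m₀ − payload = 234,300 − 5,360 = 228,940 kg.
Stage dry mass = ε × stage wet mass = 0.055 × 228,940 = 12,591.7 kg.
Burnout mass m_f = stage dry + payload = 12,591.7 + 5,360 = 17,951.7 kg.
Δv = v_e · ln(234,300/17,951.7) = 3600.0 × ln(13.05) = 3600.0 × 2.5689 ≈ 9248 m/s.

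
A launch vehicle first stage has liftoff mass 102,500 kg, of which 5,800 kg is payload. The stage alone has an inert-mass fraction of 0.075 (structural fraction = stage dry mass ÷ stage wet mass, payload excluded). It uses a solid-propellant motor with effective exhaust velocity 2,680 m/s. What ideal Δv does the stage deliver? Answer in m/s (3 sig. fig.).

Stage wet mass = m₀ − payload = 102,500 − 5,800 = 96,700 kg.
Stage dry mass = ε × stage wet mass = 0.075 × 96,700 = 7,252.5 kg.
Burnout mass m_f = stage dry + payload = 7,252.5 + 5,800 = 13,052.5 kg.
Δv = v_e · ln(102,500/13,052.5) = 2680.0 × ln(7.853) = 2680.0 × 2.0609 ≈ 5523 m/s.

Δv ≈ 5520 m/s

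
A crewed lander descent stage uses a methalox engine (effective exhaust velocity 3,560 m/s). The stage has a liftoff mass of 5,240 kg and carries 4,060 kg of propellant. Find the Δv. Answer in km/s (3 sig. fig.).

Δv ≈ 5.31 km/s

m_f = m₀ − m_prop = 5,240 − 4,060 = 1,180 kg.
Δv = v_e · ln(m₀/m_f) = 3560.0 × ln(4.441) = 3560.0 × 1.4908 ≈ 5307.3 m/s.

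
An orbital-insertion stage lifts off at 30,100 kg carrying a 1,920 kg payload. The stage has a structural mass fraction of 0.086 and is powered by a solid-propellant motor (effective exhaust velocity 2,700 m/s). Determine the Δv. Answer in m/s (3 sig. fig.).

Stage wet mass = m₀ − payload = 30,100 − 1,920 = 28,180 kg.
Stage dry mass = ε × stage wet mass = 0.086 × 28,180 = 2,423.48 kg.
Burnout mass m_f = stage dry + payload = 2,423.48 + 1,920 = 4,343.48 kg.
From the ideal rocket equation, Δv = v_e · ln(30,100/4,343.48) = 2700.0 × ln(6.93) = 2700.0 × 1.9358 ≈ 5227 m/s.

Δv ≈ 5230 m/s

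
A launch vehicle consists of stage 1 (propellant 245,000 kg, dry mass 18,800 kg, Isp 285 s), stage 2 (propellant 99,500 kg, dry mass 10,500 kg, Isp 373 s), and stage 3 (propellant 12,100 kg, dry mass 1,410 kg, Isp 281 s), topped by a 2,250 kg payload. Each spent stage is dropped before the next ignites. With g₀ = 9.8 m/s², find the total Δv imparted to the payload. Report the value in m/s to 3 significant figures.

Δv ≈ 12500 m/s

Ignition mass of stage 1 = 245,000+18,800 + 99,500+10,500 + 12,100+1,410 + 2,250 = 389,560 kg.
Stage 1: m₀ = 389,560 kg, m_f = 389,560 − 245,000 = 144,560 kg; Δv = 285×9.8×ln(2.695) = 2793.0×0.9913 ≈ 2769 m/s.
Stage 2: m₀ = 125,760 kg, m_f = 125,760 − 99,500 = 26,260 kg; Δv = 373×9.8×ln(4.789) = 3655.4×1.5663 ≈ 5726 m/s.
Stage 3: m₀ = 15,760 kg, m_f = 15,760 − 12,100 = 3,660 kg; Δv = 281×9.8×ln(4.306) = 2753.8×1.4600 ≈ 4021 m/s.
Total Δv = 2769 + 5726 + 4021 = 12516 m/s.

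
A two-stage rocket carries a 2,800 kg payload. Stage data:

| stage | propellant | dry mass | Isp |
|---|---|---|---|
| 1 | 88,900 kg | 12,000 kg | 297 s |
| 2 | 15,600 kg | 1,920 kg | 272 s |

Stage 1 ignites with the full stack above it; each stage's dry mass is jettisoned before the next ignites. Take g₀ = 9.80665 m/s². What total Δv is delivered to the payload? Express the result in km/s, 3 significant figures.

Δv ≈ 7.74 km/s

Ignition mass of stage 1 = 88,900+12,000 + 15,600+1,920 + 2,800 = 121,220 kg.
Stage 1: m₀ = 121,220 kg, m_f = 121,220 − 88,900 = 32,320 kg; Δv = 297×9.80665×ln(3.751) = 2912.6×1.3219 ≈ 3850 m/s.
Stage 2: m₀ = 20,320 kg, m_f = 20,320 − 15,600 = 4,720 kg; Δv = 272×9.80665×ln(4.305) = 2667.4×1.4598 ≈ 3894 m/s.
Total Δv = 3850 + 3894 = 7744 m/s.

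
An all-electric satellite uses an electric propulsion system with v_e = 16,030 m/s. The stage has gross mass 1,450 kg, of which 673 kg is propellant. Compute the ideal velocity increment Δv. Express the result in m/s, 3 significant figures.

Δv ≈ 10000 m/s

m_f = m₀ − m_prop = 1,450 − 673 = 777 kg.
Δv = v_e · ln(m₀/m_f) = 16030.0 × ln(1.866) = 16030.0 × 0.6239 ≈ 10000.8 m/s.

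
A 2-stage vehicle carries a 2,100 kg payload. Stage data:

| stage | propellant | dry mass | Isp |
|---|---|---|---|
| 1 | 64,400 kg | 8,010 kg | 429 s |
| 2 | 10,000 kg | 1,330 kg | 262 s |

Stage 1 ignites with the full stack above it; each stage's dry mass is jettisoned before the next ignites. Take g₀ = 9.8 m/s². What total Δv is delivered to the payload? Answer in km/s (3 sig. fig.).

Ignition mass of stage 1 = 64,400+8,010 + 10,000+1,330 + 2,100 = 85,840 kg.
Stage 1: m₀ = 85,840 kg, m_f = 85,840 − 64,400 = 21,440 kg; Δv = 429×9.8×ln(4.004) = 4204.2×1.3872 ≈ 5832 m/s.
Stage 2: m₀ = 13,430 kg, m_f = 13,430 − 10,000 = 3,430 kg; Δv = 262×9.8×ln(3.915) = 2567.6×1.3649 ≈ 3505 m/s.
Total Δv = 5832 + 3505 = 9337 m/s.

Δv ≈ 9.34 km/s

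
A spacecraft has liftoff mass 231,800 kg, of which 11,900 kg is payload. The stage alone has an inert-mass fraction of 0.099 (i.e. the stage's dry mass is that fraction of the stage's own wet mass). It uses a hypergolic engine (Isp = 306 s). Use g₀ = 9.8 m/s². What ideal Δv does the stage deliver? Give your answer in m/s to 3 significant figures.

Δv ≈ 5790 m/s

Stage wet mass = m₀ − payload = 231,800 − 11,900 = 219,900 kg.
Stage dry mass = ε × stage wet mass = 0.099 × 219,900 = 21,770.1 kg.
Burnout mass m_f = stage dry + payload = 21,770.1 + 11,900 = 33,670.1 kg.
v_e = Isp · g₀ = 306 × 9.8 = 2998.8 m/s.
Rocket equation: Δv = v_e · ln(231,800/33,670.1) = 2998.8 × ln(6.884) = 2998.8 × 1.9293 ≈ 5785 m/s.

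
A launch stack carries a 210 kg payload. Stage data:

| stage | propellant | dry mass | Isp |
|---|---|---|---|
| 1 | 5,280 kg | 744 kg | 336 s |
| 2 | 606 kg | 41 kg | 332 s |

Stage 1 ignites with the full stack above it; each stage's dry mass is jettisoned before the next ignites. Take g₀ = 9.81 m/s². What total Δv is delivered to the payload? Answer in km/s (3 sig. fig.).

Ignition mass of stage 1 = 5,280+744 + 606+41 + 210 = 6,881 kg.
Stage 1: m₀ = 6,881 kg, m_f = 6,881 − 5,280 = 1,601 kg; Δv = 336×9.81×ln(4.298) = 3296.2×1.4581 ≈ 4806 m/s.
Stage 2: m₀ = 857 kg, m_f = 857 − 606 = 251 kg; Δv = 332×9.81×ln(3.414) = 3256.9×1.2280 ≈ 3999 m/s.
Total Δv = 4806 + 3999 = 8805 m/s.

Δv ≈ 8.81 km/s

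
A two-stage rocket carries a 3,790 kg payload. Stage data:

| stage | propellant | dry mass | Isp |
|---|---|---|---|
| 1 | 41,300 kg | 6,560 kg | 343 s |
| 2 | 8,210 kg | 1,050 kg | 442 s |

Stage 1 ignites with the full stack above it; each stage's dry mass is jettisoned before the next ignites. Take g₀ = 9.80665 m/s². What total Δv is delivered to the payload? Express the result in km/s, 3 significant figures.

Δv ≈ 8.11 km/s

Ignition mass of stage 1 = 41,300+6,560 + 8,210+1,050 + 3,790 = 60,910 kg.
Stage 1: m₀ = 60,910 kg, m_f = 60,910 − 41,300 = 19,610 kg; Δv = 343×9.80665×ln(3.106) = 3363.7×1.1334 ≈ 3812 m/s.
Stage 2: m₀ = 13,050 kg, m_f = 13,050 − 8,210 = 4,840 kg; Δv = 442×9.80665×ln(2.696) = 4334.5×0.9919 ≈ 4299 m/s.
Total Δv = 3812 + 4299 = 8111 m/s.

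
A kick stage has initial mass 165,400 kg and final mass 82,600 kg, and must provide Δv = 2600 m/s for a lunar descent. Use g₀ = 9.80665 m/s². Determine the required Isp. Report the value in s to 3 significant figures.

Isp ≈ 382 s

ln(m₀/m_f) = ln(165400/82600) = ln(2.002) = 0.6944.
v_e = Δv / ln(m₀/m_f) = 2600 / 0.6944 = 3744.5 m/s.
Isp = v_e / g₀ = 3744.5 / 9.80665 = 381.8 s.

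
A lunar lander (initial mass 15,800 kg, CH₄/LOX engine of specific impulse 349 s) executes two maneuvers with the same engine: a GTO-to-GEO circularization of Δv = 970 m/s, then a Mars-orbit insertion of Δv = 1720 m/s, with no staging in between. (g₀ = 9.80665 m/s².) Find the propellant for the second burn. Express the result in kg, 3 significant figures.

v_e = Isp · g₀ = 349 × 9.80665 = 3422.5 m/s.
After the first burn: m = 15800 × exp(−970/3422.5) = 15800 × 0.75321 = 11,900.7 kg.
After the second burn: m = 11,900.7 × exp(−1720/3422.5) = 11,900.7 × 0.60498 = 7,199.69 kg.
Second-burn propellant = 11,900.7 − 7,199.69 = 4,701.01 kg.

propellant for the second burn ≈ 4700 kg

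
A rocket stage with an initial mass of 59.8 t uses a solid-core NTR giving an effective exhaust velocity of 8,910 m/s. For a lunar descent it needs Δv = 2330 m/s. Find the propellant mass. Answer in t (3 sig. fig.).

Rocket equation: m₀/m_f = exp(Δv / v_e) = exp(2330 / 8910.0) = exp(0.2615) = 1.2989.
m_f = 59.8 / 1.2989 = 46.039 t, so propellant = m₀ − m_f = 59.8 − 46.039 = 13.761 t.

propellant mass ≈ 13.8 t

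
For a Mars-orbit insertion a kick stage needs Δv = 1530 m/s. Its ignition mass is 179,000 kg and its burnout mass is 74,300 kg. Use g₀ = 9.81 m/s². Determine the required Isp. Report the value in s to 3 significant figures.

Isp ≈ 177 s

ln(m₀/m_f) = ln(179000/74300) = ln(2.409) = 0.8793.
From the ideal rocket equation, v_e = Δv / ln(m₀/m_f) = 1530 / 0.8793 = 1740.1 m/s.
Isp = v_e / g₀ = 1740.1 / 9.81 = 177.4 s.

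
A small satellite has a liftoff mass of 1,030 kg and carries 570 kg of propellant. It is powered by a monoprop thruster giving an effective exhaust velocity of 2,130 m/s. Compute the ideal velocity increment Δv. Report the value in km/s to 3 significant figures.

m_f = m₀ − m_prop = 1,030 − 570 = 460 kg.
Δv = v_e · ln(m₀/m_f) = 2130.0 × ln(2.239) = 2130.0 × 0.8061 ≈ 1717.0 m/s.

Δv ≈ 1.72 km/s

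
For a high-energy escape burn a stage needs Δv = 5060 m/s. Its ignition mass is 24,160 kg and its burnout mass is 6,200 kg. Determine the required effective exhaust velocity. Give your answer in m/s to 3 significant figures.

v_e ≈ 3720 m/s

ln(m₀/m_f) = ln(24160/6200) = ln(3.897) = 1.3601.
By the Tsiolkovsky rocket equation, v_e = Δv / ln(m₀/m_f) = 5060 / 1.3601 = 3720.2 m/s.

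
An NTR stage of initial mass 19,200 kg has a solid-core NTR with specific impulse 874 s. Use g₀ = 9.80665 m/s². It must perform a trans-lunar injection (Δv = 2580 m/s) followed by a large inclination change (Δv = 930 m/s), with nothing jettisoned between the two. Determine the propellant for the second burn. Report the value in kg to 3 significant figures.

propellant for the second burn ≈ 1460 kg

v_e = Isp · g₀ = 874 × 9.80665 = 8571.0 m/s.
After the first burn: m = 19200 × exp(−2580/8571.0) = 19200 × 0.74007 = 14,209.3 kg.
After the second burn: m = 14,209.3 × exp(−930/8571.0) = 14,209.3 × 0.89717 = 12,748.2 kg.
Second-burn propellant = 14,209.3 − 12,748.2 = 1,461.1 kg.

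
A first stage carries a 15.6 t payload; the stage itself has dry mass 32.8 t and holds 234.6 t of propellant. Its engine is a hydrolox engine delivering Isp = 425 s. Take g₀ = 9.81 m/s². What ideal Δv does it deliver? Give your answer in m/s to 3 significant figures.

v_e = Isp · g₀ = 425 × 9.81 = 4169.2 m/s.
m₀ = payload + dry + propellant = 15.6 + 32.8 + 234.6 = 283 t.
m_f = payload + dry = 15.6 + 32.8 = 48.4 t.
Rocket equation: Δv = v_e · ln(m₀/m_f) = 4169.2 × ln(5.847) = 4169.2 × 1.7659 ≈ 7362.7 m/s.

Δv ≈ 7360 m/s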